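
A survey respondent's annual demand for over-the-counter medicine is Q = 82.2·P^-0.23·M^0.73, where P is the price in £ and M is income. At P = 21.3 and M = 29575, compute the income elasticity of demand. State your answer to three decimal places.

For a multiplicative demand Q = A·P^α·M^β, the income elasticity is β everywhere.
Here β = 0.73, so η = 0.730.

0.730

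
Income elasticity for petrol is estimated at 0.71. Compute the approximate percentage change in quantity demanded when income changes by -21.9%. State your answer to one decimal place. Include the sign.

%ΔQ ≈ η × %ΔI = 0.71 × (-21.9%) = -15.5%.

-15.5%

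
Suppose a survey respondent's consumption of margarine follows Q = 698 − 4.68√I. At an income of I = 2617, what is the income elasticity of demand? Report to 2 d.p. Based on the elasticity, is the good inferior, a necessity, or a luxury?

At I = 2617: Q = 458.587.
dQ/dI = -4.68/(2√I) = -0.0457419 at this income.
η = (dQ/dI)·(I/Q) = -0.0457419 × (2617/458.587) = -0.26.
Since η < 0, the good is an inferior good.

-0.26 (inferior good)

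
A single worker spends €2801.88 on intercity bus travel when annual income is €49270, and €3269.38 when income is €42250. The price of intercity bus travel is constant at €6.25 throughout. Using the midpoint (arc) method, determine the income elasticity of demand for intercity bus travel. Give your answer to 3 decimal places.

With a constant price, Q₁ = 2801.88/6.25 = 448.301 and Q₂ = 3269.38/6.25 = 523.101 (equivalently, work directly with expenditure since P cancels).
Midpoint %ΔQ = (3269.38 − 2801.88)/3035.63 = 0.15400; midpoint %ΔI = (42250 − 49270)/45760 = -0.15341.
η = 0.15400 / -0.15341 = -1.004.

-1.004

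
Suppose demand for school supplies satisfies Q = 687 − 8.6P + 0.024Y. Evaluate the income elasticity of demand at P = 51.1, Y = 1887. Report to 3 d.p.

0.155

At P = 51.1, Y = 1887: Q = 292.828.
Holding P constant, ∂Q/∂Y = 0.024.
η_Y = (∂Q/∂Y)·(Y/Q) = 0.024 × (1887/292.828) = 0.155.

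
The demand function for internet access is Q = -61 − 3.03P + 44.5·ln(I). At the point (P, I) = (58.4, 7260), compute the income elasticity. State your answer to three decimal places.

0.282

At P = 58.4, I = 7260: Q = 157.659.
Holding P constant, ∂Q/∂I = 44.5/I = 0.00612948.
η_I = (∂Q/∂I)·(I/Q) = 0.00612948 × (7260/157.659) = 0.282.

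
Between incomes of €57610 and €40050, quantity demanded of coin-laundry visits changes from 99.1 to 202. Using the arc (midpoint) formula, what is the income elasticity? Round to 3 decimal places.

ΔQ = 202 − 99.1 = 102.9; midpoint Q̄ = (99.1 + 202)/2 = 150.55.
ΔI = 40050 − 57610 = -17560; midpoint Ī = (57610 + 40050)/2 = 48830.
η = (ΔQ/Q̄) ÷ (ΔI/Ī) = (102.9/150.55) ÷ (-17560/48830) = -1.901.

-1.901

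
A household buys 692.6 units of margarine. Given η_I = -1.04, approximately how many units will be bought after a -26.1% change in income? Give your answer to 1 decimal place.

880.6

%ΔQ ≈ η × %ΔI = -1.04 × (-26.1%) = 27.144%.
New Q ≈ 692.6 × (1 + 0.27144) = 880.6.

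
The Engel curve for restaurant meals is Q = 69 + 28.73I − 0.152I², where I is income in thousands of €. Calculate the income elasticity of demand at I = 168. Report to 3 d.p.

At I = 168: Q = 605.5920.
dQ/dI = 28.73 − 0.304I = -22.34200.
η = (dQ/dI)·(I/Q) = -22.34200 × (168/605.5920) = -6.198.

-6.198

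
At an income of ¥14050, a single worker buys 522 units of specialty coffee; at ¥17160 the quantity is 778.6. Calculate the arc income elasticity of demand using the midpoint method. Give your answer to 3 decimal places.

ΔQ = 778.6 − 522 = 256.6; midpoint Q̄ = (522 + 778.6)/2 = 650.3.
ΔI = 17160 − 14050 = 3110; midpoint Ī = (14050 + 17160)/2 = 15605.
η = (ΔQ/Q̄) ÷ (ΔI/Ī) = (256.6/650.3) ÷ (3110/15605) = 1.980.

1.980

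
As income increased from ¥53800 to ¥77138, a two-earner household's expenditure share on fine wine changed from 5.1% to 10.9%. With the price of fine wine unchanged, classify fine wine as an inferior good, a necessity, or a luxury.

The budget share rises as income rises, so η > 1.

luxury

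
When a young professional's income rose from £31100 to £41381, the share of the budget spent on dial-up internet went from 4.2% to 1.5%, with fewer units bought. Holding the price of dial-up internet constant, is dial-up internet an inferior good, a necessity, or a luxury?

inferior good

Quantity demanded falls as income rises, so η < 0.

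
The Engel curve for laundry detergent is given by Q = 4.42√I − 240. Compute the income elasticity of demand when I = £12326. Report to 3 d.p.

0.979

At I = 12326: Q = 250.720.
dQ/dI = 4.42/(2√I) = 0.0199059 at this income.
η = (dQ/dI)·(I/Q) = 0.0199059 × (12326/250.720) = 0.979.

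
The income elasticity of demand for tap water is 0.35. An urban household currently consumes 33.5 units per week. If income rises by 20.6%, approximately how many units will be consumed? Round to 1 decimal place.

35.9

%ΔQ ≈ η × %ΔI = 0.35 × 20.6% = 7.21%.
New Q ≈ 33.5 × (1 + 0.0721) = 35.9.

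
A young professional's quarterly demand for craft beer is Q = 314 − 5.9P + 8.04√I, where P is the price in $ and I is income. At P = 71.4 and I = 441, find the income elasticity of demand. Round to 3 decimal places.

1.371

At P = 71.4, I = 441: Q = 61.580.
Holding P constant, ∂Q/∂I = 8.04/(2√I) = 0.191429.
η_I = (∂Q/∂I)·(I/Q) = 0.191429 × (441/61.580) = 1.371.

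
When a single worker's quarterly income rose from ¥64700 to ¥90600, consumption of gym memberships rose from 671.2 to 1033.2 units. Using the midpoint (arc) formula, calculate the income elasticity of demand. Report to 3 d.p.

ΔQ = 1033.2 − 671.2 = 362; midpoint Q̄ = (671.2 + 1033.2)/2 = 852.2.
ΔI = 90600 − 64700 = 25900; midpoint Ī = (64700 + 90600)/2 = 77650.
η = (ΔQ/Q̄) ÷ (ΔI/Ī) = (362/852.2) ÷ (25900/77650) = 1.274.

1.274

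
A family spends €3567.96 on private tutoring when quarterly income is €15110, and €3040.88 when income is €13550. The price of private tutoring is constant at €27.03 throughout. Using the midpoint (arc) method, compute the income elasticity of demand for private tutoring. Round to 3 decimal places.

With a constant price, Q₁ = 3567.96/27.03 = 132.000 and Q₂ = 3040.88/27.03 = 112.500 (equivalently, work directly with expenditure since P cancels).
Midpoint %ΔQ = (3040.88 − 3567.96)/3304.42 = -0.15951; midpoint %ΔI = (13550 − 15110)/14330 = -0.10886.
η = -0.15951 / -0.10886 = 1.465.

1.465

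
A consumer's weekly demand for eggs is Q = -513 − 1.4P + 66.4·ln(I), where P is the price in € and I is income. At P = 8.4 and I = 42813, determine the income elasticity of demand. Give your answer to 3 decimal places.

At P = 8.4, I = 42813: Q = 183.369.
Holding P constant, ∂Q/∂I = 66.4/I = 0.00155093.
η_I = (∂Q/∂I)·(I/Q) = 0.00155093 × (42813/183.369) = 0.362.

0.362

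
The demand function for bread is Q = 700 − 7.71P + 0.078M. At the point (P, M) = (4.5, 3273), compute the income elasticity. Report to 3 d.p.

0.277

At P = 4.5, M = 3273: Q = 920.599.
Holding P constant, ∂Q/∂M = 0.078.
η_M = (∂Q/∂M)·(M/Q) = 0.078 × (3273/920.599) = 0.277.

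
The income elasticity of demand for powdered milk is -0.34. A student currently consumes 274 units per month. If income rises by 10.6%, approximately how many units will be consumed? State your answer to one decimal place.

264.1

%ΔQ ≈ η × %ΔI = -0.34 × 10.6% = -3.604%.
New Q ≈ 274 × (1 − 0.03604) = 264.1.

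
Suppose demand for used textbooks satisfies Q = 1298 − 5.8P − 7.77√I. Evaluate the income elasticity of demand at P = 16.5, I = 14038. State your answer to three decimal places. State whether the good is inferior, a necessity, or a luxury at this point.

-1.634 (inferior good)

At P = 16.5, I = 14038: Q = 281.694.
Holding P constant, ∂Q/∂I = -7.77/(2√I) = -0.0327898.
η_I = (∂Q/∂I)·(I/Q) = -0.0327898 × (14038/281.694) = -1.634.
Since η < 0, this is an inferior good.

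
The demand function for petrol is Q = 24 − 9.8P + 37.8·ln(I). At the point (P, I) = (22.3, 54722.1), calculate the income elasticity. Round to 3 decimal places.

0.174

At P = 22.3, I = 54722.1: Q = 217.859.
Holding P constant, ∂Q/∂I = 37.8/I = 0.000690763.
η_I = (∂Q/∂I)·(I/Q) = 0.000690763 × (54722.1/217.859) = 0.174.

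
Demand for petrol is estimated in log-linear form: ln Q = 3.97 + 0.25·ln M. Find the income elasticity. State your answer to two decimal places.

0.25

In a log-linear demand, the coefficient on ln M is the income elasticity.
So η = 0.25.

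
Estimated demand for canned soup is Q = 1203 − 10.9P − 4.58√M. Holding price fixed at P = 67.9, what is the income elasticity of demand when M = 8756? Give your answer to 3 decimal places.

At P = 67.9, M = 8756: Q = 34.323.
Holding P constant, ∂Q/∂M = -4.58/(2√M) = -0.0244727.
η_M = (∂Q/∂M)·(M/Q) = -0.0244727 × (8756/34.323) = -6.243.

-6.243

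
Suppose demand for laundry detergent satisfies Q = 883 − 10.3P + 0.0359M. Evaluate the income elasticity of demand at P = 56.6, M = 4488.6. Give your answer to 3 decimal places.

At P = 56.6, M = 4488.6: Q = 461.161.
Holding P constant, ∂Q/∂M = 0.0359.
η_M = (∂Q/∂M)·(M/Q) = 0.0359 × (4488.6/461.161) = 0.349.

0.349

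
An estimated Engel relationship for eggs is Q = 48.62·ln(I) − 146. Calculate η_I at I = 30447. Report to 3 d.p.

0.137

At I = 30447: Q = 355.940.
dQ/dI = 48.62/I = 0.00159687 at this income.
η = (dQ/dI)·(I/Q) = 0.00159687 × (30447/355.940) = 0.137.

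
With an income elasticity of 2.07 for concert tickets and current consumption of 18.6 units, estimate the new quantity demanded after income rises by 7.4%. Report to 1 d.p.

%ΔQ ≈ η × %ΔI = 2.07 × 7.4% = 15.318%.
New Q ≈ 18.6 × (1 + 0.15318) = 21.4.

21.4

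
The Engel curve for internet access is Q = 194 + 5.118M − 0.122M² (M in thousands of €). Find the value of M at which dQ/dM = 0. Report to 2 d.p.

dQ/dM = 5.118 − 0.244M.
The good is inferior where dQ/dM < 0. Setting dQ/dM = 0 gives M = 5.118 / 0.244 = 20.98.

20.98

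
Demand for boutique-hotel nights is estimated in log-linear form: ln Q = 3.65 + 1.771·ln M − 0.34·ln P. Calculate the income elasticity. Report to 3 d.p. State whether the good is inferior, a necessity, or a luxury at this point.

1.771 (luxury)

In a log-linear demand, the coefficient on ln M is the income elasticity.
So η = 1.771.
η > 1 ⇒ luxury.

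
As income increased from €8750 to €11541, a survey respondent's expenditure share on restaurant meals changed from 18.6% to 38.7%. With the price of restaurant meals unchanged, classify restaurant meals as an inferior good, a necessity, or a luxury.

luxury

The budget share rises as income rises, so η > 1.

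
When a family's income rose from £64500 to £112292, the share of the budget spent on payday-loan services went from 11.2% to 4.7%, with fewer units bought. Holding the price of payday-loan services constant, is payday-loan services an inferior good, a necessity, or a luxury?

Quantity demanded falls as income rises, so η < 0.

inferior good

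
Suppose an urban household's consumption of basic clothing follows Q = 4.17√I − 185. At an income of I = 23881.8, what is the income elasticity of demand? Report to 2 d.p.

0.70

At I = 23881.8: Q = 459.421.
dQ/dI = 4.17/(2√I) = 0.0134919 at this income.
η = (dQ/dI)·(I/Q) = 0.0134919 × (23881.8/459.421) = 0.70.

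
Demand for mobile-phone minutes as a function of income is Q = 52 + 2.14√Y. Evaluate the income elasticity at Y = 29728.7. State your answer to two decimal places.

At Y = 29728.7: Q = 420.979.
dQ/dY = 2.14/(2√Y) = 0.00620577 at this income.
η = (dQ/dY)·(Y/Q) = 0.00620577 × (29728.7/420.979) = 0.44.

0.44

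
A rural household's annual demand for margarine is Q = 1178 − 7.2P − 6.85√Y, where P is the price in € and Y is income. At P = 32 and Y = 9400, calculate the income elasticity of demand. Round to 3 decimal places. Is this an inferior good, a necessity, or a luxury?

-1.171 (inferior good)

At P = 32, Y = 9400: Q = 283.468.
Holding P constant, ∂Q/∂Y = -6.85/(2√Y) = -0.0353262.
η_Y = (∂Q/∂Y)·(Y/Q) = -0.0353262 × (9400/283.468) = -1.171.
Since η < 0, this is an inferior good.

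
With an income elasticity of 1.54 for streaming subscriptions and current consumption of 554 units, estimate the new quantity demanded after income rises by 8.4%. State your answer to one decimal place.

625.7

%ΔQ ≈ η × %ΔI = 1.54 × 8.4% = 12.936%.
New Q ≈ 554 × (1 + 0.12936) = 625.7.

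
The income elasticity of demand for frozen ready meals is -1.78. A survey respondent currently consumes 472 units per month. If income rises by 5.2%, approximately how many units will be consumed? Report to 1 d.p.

%ΔQ ≈ η × %ΔI = -1.78 × 5.2% = -9.256%.
New Q ≈ 472 × (1 − 0.09256) = 428.3.

428.3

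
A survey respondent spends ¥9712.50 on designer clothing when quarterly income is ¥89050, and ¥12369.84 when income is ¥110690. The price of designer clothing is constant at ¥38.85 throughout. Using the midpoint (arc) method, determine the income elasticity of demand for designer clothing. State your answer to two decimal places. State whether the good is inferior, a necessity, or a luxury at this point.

With a constant price, Q₁ = 9712.50/38.85 = 250.000 and Q₂ = 12369.84/38.85 = 318.400 (equivalently, work directly with expenditure since P cancels).
Midpoint %ΔQ = (12369.84 − 9712.50)/11041.17 = 0.24068; midpoint %ΔI = (110690 − 89050)/99870 = 0.21668.
η = 0.24068 / 0.21668 = 1.11.
η > 1 ⇒ luxury.

1.11 (luxury)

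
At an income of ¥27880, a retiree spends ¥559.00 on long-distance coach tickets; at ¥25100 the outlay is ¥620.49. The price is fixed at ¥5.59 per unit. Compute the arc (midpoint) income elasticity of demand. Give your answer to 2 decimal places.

With a constant price, Q₁ = 559.00/5.59 = 100.000 and Q₂ = 620.49/5.59 = 111.000 (equivalently, work directly with expenditure since P cancels).
Midpoint %ΔQ = (620.49 − 559.00)/589.75 = 0.10427; midpoint %ΔI = (25100 − 27880)/26490 = -0.10495.
η = 0.10427 / -0.10495 = -0.99.

-0.99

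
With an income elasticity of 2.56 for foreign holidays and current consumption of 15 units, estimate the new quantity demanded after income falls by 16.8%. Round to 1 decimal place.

%ΔQ ≈ η × %ΔI = 2.56 × (-16.8%) = -43.008%.
New Q ≈ 15 × (1 − 0.43008) = 8.5.

8.5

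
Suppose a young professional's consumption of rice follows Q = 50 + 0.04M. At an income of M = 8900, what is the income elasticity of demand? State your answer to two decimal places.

0.88

At M = 8900: Q = 406.000.
dQ/dM = 0.04.
η = (dQ/dM)·(M/Q) = 0.04 × (8900/406.000) = 0.88.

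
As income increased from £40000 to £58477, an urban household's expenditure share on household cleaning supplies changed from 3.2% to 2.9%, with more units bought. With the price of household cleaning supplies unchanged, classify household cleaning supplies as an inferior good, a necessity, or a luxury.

necessity

Quantity rises but the budget share falls as income rises, so 0 < η < 1.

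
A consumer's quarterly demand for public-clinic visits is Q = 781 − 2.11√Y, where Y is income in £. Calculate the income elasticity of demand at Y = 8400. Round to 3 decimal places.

-0.165

At Y = 8400: Q = 587.615.
dQ/dY = -2.11/(2√Y) = -0.011511 at this income.
η = (dQ/dY)·(Y/Q) = -0.011511 × (8400/587.615) = -0.165.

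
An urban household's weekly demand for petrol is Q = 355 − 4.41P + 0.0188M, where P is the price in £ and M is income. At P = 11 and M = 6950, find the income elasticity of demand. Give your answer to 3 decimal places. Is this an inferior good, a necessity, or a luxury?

0.299 (necessity)

At P = 11, M = 6950: Q = 437.150.
Holding P constant, ∂Q/∂M = 0.0188.
η_M = (∂Q/∂M)·(M/Q) = 0.0188 × (6950/437.150) = 0.299.
Since 0 < η < 1, this is a necessity.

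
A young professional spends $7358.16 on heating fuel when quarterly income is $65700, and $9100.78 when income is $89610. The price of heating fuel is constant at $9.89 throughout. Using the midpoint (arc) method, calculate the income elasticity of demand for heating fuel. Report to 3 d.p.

With a constant price, Q₁ = 7358.16/9.89 = 744.000 and Q₂ = 9100.78/9.89 = 920.200 (equivalently, work directly with expenditure since P cancels).
Midpoint %ΔQ = (9100.78 − 7358.16)/8229.47 = 0.21175; midpoint %ΔI = (89610 − 65700)/77655 = 0.30790.
η = 0.21175 / 0.30790 = 0.688.

0.688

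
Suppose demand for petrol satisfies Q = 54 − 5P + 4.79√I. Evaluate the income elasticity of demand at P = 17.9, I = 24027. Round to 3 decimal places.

At P = 17.9, I = 24027: Q = 706.981.
Holding P constant, ∂Q/∂I = 4.79/(2√I) = 0.015451.
η_I = (∂Q/∂I)·(I/Q) = 0.015451 × (24027/706.981) = 0.525.

0.525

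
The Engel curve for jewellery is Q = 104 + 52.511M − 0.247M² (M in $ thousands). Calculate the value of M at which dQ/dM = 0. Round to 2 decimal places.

106.30

dQ/dM = 52.511 − 0.494M.
The good is inferior where dQ/dM < 0. Setting dQ/dM = 0 gives M = 52.511 / 0.494 = 106.30.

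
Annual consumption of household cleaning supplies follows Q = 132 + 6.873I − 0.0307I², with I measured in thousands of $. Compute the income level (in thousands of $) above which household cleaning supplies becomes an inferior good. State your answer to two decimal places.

111.94

dQ/dI = 6.873 − 0.0614I.
The good is inferior where dQ/dI < 0. Setting dQ/dI = 0 gives I = 6.873 / 0.0614 = 111.94.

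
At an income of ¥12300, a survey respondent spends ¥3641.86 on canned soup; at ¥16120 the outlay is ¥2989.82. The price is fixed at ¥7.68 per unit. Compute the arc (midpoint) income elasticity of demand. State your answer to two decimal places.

-0.73

With a constant price, Q₁ = 3641.86/7.68 = 474.201 and Q₂ = 2989.82/7.68 = 389.299 (equivalently, work directly with expenditure since P cancels).
Midpoint %ΔQ = (2989.82 − 3641.86)/3315.84 = -0.19664; midpoint %ΔI = (16120 − 12300)/14210 = 0.26882.
η = -0.19664 / 0.26882 = -0.73.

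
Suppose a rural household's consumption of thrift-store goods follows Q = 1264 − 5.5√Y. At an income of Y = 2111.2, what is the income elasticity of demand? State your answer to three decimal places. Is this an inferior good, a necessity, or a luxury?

At Y = 2111.2: Q = 1011.287.
dQ/dY = -5.5/(2√Y) = -0.0598505 at this income.
η = (dQ/dY)·(Y/Q) = -0.0598505 × (2111.2/1011.287) = -0.125.
Since η < 0, the good is an inferior good.

-0.125 (inferior good)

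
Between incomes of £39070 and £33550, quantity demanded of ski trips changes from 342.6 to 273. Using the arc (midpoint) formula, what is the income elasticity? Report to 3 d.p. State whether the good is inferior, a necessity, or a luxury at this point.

ΔQ = 273 − 342.6 = -69.6; midpoint Q̄ = (342.6 + 273)/2 = 307.8.
ΔI = 33550 − 39070 = -5520; midpoint Ī = (39070 + 33550)/2 = 36310.
η = (ΔQ/Q̄) ÷ (ΔI/Ī) = (-69.6/307.8) ÷ (-5520/36310) = 1.487.
η > 1 ⇒ luxury.

1.487 (luxury)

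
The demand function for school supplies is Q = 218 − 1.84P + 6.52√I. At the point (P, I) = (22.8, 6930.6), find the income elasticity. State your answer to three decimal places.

0.378

At P = 22.8, I = 6930.6: Q = 718.839.
Holding P constant, ∂Q/∂I = 6.52/(2√I) = 0.0391591.
η_I = (∂Q/∂I)·(I/Q) = 0.0391591 × (6930.6/718.839) = 0.378.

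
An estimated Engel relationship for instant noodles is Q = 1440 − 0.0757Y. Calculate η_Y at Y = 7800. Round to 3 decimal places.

-0.695

At Y = 7800: Q = 849.540.
dQ/dY = −0.0757.
η = (dQ/dY)·(Y/Q) = -0.0757 × (7800/849.540) = -0.695.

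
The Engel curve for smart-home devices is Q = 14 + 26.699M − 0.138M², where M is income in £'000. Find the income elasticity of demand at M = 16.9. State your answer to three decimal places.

0.875

At M = 16.9: Q = 425.7989.
dQ/dM = 26.699 − 0.276M = 22.03460.
η = (dQ/dM)·(M/Q) = 22.03460 × (16.9/425.7989) = 0.875.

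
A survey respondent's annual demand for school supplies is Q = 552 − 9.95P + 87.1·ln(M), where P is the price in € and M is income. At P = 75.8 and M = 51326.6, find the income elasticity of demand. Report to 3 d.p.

0.117

At P = 75.8, M = 51326.6: Q = 742.474.
Holding P constant, ∂Q/∂M = 87.1/M = 0.00169698.
η_M = (∂Q/∂M)·(M/Q) = 0.00169698 × (51326.6/742.474) = 0.117.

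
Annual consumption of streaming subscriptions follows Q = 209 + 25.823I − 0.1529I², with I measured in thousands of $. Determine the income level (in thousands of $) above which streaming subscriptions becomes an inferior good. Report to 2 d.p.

84.44

dQ/dI = 25.823 − 0.3058I.
The good is inferior where dQ/dI < 0. Setting dQ/dI = 0 gives I = 25.823 / 0.3058 = 84.44.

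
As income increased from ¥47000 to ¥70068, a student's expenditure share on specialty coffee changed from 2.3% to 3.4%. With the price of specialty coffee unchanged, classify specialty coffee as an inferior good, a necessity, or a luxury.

The budget share rises as income rises, so η > 1.

luxury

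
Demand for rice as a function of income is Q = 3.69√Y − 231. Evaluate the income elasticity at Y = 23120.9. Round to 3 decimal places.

0.850

At Y = 23120.9: Q = 330.085.
dQ/dY = 3.69/(2√Y) = 0.0121337 at this income.
η = (dQ/dY)·(Y/Q) = 0.0121337 × (23120.9/330.085) = 0.850.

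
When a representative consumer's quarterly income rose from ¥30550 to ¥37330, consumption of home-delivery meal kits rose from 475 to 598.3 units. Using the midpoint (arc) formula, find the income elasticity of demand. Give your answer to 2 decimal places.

1.15

ΔQ = 598.3 − 475 = 123.3; midpoint Q̄ = (475 + 598.3)/2 = 536.65.
ΔI = 37330 − 30550 = 6780; midpoint Ī = (30550 + 37330)/2 = 33940.
η = (ΔQ/Q̄) ÷ (ΔI/Ī) = (123.3/536.65) ÷ (6780/33940) = 1.15.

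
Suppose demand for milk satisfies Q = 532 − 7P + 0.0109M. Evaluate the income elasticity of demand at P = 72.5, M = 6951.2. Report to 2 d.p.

At P = 72.5, M = 6951.2: Q = 100.268.
Holding P constant, ∂Q/∂M = 0.0109.
η_M = (∂Q/∂M)·(M/Q) = 0.0109 × (6951.2/100.268) = 0.76.

0.76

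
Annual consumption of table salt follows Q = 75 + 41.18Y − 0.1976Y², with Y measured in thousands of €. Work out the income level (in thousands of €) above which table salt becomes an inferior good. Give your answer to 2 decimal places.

104.20

dQ/dY = 41.18 − 0.3952Y.
The good is inferior where dQ/dY < 0. Setting dQ/dY = 0 gives Y = 41.18 / 0.3952 = 104.20.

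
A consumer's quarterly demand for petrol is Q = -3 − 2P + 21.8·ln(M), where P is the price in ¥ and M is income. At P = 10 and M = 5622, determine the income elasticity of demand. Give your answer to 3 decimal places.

At P = 10, M = 5622: Q = 165.231.
Holding P constant, ∂Q/∂M = 21.8/M = 0.00387762.
η_M = (∂Q/∂M)·(M/Q) = 0.00387762 × (5622/165.231) = 0.132.

0.132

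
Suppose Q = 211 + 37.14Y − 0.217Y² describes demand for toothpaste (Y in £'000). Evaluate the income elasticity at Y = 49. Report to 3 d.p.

At Y = 49: Q = 1509.8430.
dQ/dY = 37.14 − 0.434Y = 15.87400.
η = (dQ/dY)·(Y/Q) = 15.87400 × (49/1509.8430) = 0.515.

0.515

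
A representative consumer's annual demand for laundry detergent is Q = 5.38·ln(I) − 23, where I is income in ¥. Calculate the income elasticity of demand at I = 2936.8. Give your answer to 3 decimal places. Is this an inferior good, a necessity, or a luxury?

At I = 2936.8: Q = 19.960.
dQ/dI = 5.38/I = 0.00183193 at this income.
η = (dQ/dI)·(I/Q) = 0.00183193 × (2936.8/19.960) = 0.270.
Since 0 < η < 1, the good is a necessity.

0.270 (necessity)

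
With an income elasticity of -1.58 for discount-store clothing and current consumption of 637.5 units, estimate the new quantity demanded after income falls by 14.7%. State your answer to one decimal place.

%ΔQ ≈ η × %ΔI = -1.58 × (-14.7%) = 23.226%.
New Q ≈ 637.5 × (1 + 0.23226) = 785.6.

785.6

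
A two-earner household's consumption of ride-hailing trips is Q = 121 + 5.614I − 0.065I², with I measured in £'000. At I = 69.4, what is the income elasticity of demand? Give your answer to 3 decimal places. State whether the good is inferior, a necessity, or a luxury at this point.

-1.197 (inferior good)

At I = 69.4: Q = 197.5482.
dQ/dI = 5.614 − 0.13I = -3.40800.
η = (dQ/dI)·(I/Q) = -3.40800 × (69.4/197.5482) = -1.197.
η < 0 ⇒ inferior good.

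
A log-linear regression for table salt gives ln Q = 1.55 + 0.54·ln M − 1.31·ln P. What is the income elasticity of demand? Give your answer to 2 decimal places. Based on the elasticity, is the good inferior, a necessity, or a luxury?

0.54 (necessity)

In a log-linear demand, the coefficient on ln M is the income elasticity.
So η = 0.54.
0 < η < 1 ⇒ necessity.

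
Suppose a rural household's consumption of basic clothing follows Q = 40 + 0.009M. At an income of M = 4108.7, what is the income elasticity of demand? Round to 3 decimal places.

0.480

At M = 4108.7: Q = 76.978.
dQ/dM = 0.009.
η = (dQ/dM)·(M/Q) = 0.009 × (4108.7/76.978) = 0.480.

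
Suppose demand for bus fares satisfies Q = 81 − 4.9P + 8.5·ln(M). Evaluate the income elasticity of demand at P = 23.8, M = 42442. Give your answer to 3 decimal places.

0.155

At P = 23.8, M = 42442: Q = 54.955.
Holding P constant, ∂Q/∂M = 8.5/M = 0.000200273.
η_M = (∂Q/∂M)·(M/Q) = 0.000200273 × (42442/54.955) = 0.155.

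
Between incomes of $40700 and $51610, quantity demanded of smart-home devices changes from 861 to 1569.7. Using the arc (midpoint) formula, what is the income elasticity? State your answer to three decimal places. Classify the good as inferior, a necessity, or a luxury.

2.467 (luxury)

ΔQ = 1569.7 − 861 = 708.7; midpoint Q̄ = (861 + 1569.7)/2 = 1215.35.
ΔI = 51610 − 40700 = 10910; midpoint Ī = (40700 + 51610)/2 = 46155.
η = (ΔQ/Q̄) ÷ (ΔI/Ī) = (708.7/1215.35) ÷ (10910/46155) = 2.467.
η > 1 ⇒ luxury.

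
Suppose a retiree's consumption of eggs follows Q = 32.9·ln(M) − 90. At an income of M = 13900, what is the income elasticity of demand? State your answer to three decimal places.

0.147

At M = 13900: Q = 223.854.
dQ/dM = 32.9/M = 0.00236691 at this income.
η = (dQ/dM)·(M/Q) = 0.00236691 × (13900/223.854) = 0.147.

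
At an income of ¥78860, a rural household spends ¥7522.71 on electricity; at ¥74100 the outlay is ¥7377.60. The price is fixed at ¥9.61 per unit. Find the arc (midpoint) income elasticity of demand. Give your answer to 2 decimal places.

With a constant price, Q₁ = 7522.71/9.61 = 782.800 and Q₂ = 7377.60/9.61 = 767.700 (equivalently, work directly with expenditure since P cancels).
Midpoint %ΔQ = (7377.60 − 7522.71)/7450.16 = -0.01948; midpoint %ΔI = (74100 − 78860)/76480 = -0.06224.
η = -0.01948 / -0.06224 = 0.31.

0.31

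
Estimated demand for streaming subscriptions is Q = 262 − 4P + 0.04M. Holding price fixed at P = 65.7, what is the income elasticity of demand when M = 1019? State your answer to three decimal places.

1.020

At P = 65.7, M = 1019: Q = 39.960.
Holding P constant, ∂Q/∂M = 0.04.
η_M = (∂Q/∂M)·(M/Q) = 0.04 × (1019/39.960) = 1.020.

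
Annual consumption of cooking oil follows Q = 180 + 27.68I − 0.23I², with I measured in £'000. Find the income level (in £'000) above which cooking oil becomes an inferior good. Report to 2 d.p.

dQ/dI = 27.68 − 0.46I.
The good is inferior where dQ/dI < 0. Setting dQ/dI = 0 gives I = 27.68 / 0.46 = 60.17.

60.17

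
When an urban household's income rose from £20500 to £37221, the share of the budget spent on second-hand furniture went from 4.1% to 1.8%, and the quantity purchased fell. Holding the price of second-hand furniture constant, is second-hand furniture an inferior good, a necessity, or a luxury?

Quantity demanded falls as income rises, so η < 0.

inferior good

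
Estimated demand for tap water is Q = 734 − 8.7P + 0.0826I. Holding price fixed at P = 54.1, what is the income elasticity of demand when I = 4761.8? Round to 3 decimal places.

0.599

At P = 54.1, I = 4761.8: Q = 656.655.
Holding P constant, ∂Q/∂I = 0.0826.
η_I = (∂Q/∂I)·(I/Q) = 0.0826 × (4761.8/656.655) = 0.599.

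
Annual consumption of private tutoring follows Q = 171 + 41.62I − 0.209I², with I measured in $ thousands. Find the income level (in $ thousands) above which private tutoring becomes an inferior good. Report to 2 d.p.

dQ/dI = 41.62 − 0.418I.
The good is inferior where dQ/dI < 0. Setting dQ/dI = 0 gives I = 41.62 / 0.418 = 99.57.

99.57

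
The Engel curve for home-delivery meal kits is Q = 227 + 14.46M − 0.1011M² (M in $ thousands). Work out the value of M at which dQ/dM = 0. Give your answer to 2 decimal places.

71.51

dQ/dM = 14.46 − 0.2022M.
The good is inferior where dQ/dM < 0. Setting dQ/dM = 0 gives M = 14.46 / 0.2022 = 71.51.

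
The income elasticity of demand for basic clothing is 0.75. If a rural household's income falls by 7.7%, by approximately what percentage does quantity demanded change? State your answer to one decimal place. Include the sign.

-5.8%

%ΔQ ≈ η × %ΔI = 0.75 × (-7.7%) = -5.8%.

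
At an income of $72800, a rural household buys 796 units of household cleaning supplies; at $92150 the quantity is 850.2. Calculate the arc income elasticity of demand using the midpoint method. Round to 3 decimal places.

ΔQ = 850.2 − 796 = 54.2; midpoint Q̄ = (796 + 850.2)/2 = 823.1.
ΔI = 92150 − 72800 = 19350; midpoint Ī = (72800 + 92150)/2 = 82475.
η = (ΔQ/Q̄) ÷ (ΔI/Ī) = (54.2/823.1) ÷ (19350/82475) = 0.281.

0.281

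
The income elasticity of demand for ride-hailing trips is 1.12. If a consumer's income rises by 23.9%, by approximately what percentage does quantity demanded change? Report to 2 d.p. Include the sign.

26.77%

%ΔQ ≈ η × %ΔI = 1.12 × 23.9% = 26.77%.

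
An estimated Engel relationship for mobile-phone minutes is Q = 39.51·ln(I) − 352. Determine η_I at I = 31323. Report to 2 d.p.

At I = 31323: Q = 57.012.
dQ/dI = 39.51/I = 0.00126137 at this income.
η = (dQ/dI)·(I/Q) = 0.00126137 × (31323/57.012) = 0.69.

0.69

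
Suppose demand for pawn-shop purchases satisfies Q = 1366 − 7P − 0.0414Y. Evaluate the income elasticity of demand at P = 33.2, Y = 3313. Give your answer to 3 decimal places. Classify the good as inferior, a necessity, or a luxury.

At P = 33.2, Y = 3313: Q = 996.442.
Holding P constant, ∂Q/∂Y = −0.0414.
η_Y = (∂Q/∂Y)·(Y/Q) = -0.0414 × (3313/996.442) = -0.138.
Since η < 0, this is an inferior good.

-0.138 (inferior good)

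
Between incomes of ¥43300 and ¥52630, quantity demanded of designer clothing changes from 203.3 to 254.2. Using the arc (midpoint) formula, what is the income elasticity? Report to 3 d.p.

1.144

ΔQ = 254.2 − 203.3 = 50.9; midpoint Q̄ = (203.3 + 254.2)/2 = 228.75.
ΔI = 52630 − 43300 = 9330; midpoint Ī = (43300 + 52630)/2 = 47965.
η = (ΔQ/Q̄) ÷ (ΔI/Ī) = (50.9/228.75) ÷ (9330/47965) = 1.144.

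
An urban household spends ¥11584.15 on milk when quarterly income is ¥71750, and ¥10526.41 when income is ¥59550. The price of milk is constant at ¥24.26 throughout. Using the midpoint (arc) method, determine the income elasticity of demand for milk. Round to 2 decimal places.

With a constant price, Q₁ = 11584.15/24.26 = 477.500 and Q₂ = 10526.41/24.26 = 433.900 (equivalently, work directly with expenditure since P cancels).
Midpoint %ΔQ = (10526.41 − 11584.15)/11055.28 = -0.09568; midpoint %ΔI = (59550 − 71750)/65650 = -0.18583.
η = -0.09568 / -0.18583 = 0.51.

0.51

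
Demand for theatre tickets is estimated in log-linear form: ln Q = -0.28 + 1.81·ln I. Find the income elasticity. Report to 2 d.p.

In a log-linear demand, the coefficient on ln I is the income elasticity.
So η = 1.81.

1.81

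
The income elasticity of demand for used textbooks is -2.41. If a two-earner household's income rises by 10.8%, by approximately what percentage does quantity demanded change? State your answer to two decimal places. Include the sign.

-26.03%

%ΔQ ≈ η × %ΔI = -2.41 × 10.8% = -26.03%.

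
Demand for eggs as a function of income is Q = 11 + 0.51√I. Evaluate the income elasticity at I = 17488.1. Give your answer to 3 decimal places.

0.430

At I = 17488.1: Q = 78.444.
dQ/dI = 0.51/(2√I) = 0.00192827 at this income.
η = (dQ/dI)·(I/Q) = 0.00192827 × (17488.1/78.444) = 0.430.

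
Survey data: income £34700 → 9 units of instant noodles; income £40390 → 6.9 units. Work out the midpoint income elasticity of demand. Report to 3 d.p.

-1.743

ΔQ = 6.9 − 9 = -2.1; midpoint Q̄ = (9 + 6.9)/2 = 7.95.
ΔI = 40390 − 34700 = 5690; midpoint Ī = (34700 + 40390)/2 = 37545.
η = (ΔQ/Q̄) ÷ (ΔI/Ī) = (-2.1/7.95) ÷ (5690/37545) = -1.743.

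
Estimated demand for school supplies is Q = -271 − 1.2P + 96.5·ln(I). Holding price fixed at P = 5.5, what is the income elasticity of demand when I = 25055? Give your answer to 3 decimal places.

0.138

At P = 5.5, I = 25055: Q = 699.832.
Holding P constant, ∂Q/∂I = 96.5/I = 0.00385153.
η_I = (∂Q/∂I)·(I/Q) = 0.00385153 × (25055/699.832) = 0.138.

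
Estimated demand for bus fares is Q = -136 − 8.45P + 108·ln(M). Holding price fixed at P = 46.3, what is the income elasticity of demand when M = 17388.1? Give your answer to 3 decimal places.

At P = 46.3, M = 17388.1: Q = 527.227.
Holding P constant, ∂Q/∂M = 108/M = 0.00621114.
η_M = (∂Q/∂M)·(M/Q) = 0.00621114 × (17388.1/527.227) = 0.205.

0.205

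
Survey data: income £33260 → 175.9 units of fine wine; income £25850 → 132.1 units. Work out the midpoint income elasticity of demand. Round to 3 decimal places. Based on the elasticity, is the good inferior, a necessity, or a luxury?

1.134 (luxury)

ΔQ = 132.1 − 175.9 = -43.8; midpoint Q̄ = (175.9 + 132.1)/2 = 154.
ΔI = 25850 − 33260 = -7410; midpoint Ī = (33260 + 25850)/2 = 29555.
η = (ΔQ/Q̄) ÷ (ΔI/Ī) = (-43.8/154) ÷ (-7410/29555) = 1.134.
η > 1 ⇒ luxury.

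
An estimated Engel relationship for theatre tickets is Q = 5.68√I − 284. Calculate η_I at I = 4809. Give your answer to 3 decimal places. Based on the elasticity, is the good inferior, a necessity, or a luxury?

1.792 (luxury)

At I = 4809: Q = 109.891.
dQ/dI = 5.68/(2√I) = 0.0409535 at this income.
η = (dQ/dI)·(I/Q) = 0.0409535 × (4809/109.891) = 1.792.
Since η > 1, the good is a luxury.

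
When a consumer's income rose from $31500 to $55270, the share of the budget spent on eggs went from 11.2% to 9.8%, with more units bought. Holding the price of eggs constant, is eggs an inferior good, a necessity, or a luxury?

necessity

Quantity rises but the budget share falls as income rises, so 0 < η < 1.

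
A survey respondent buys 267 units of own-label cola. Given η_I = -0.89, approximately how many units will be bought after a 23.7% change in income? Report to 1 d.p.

%ΔQ ≈ η × %ΔI = -0.89 × 23.7% = -21.093%.
New Q ≈ 267 × (1 − 0.21093) = 210.7.

210.7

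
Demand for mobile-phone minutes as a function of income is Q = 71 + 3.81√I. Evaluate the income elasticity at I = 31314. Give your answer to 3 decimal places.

0.452

At I = 31314: Q = 745.209.
dQ/dI = 3.81/(2√I) = 0.0107653 at this income.
η = (dQ/dI)·(I/Q) = 0.0107653 × (31314/745.209) = 0.452.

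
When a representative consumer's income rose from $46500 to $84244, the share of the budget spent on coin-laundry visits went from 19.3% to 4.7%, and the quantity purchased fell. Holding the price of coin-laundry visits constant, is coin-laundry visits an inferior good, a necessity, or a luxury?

inferior good

Quantity demanded falls as income rises, so η < 0.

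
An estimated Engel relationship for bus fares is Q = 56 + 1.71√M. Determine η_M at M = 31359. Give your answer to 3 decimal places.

0.422

At M = 31359: Q = 358.815.
dQ/dM = 1.71/(2√M) = 0.0048282 at this income.
η = (dQ/dM)·(M/Q) = 0.0048282 × (31359/358.815) = 0.422.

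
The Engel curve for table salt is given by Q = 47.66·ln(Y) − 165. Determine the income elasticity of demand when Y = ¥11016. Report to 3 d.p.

0.171

At Y = 11016: Q = 278.577.
dQ/dY = 47.66/Y = 0.00432643 at this income.
η = (dQ/dY)·(Y/Q) = 0.00432643 × (11016/278.577) = 0.171.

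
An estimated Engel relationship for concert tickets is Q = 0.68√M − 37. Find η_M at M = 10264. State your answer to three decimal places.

At M = 10264: Q = 31.892.
dQ/dM = 0.68/(2√M) = 0.00335599 at this income.
η = (dQ/dM)·(M/Q) = 0.00335599 × (10264/31.892) = 1.080.

1.080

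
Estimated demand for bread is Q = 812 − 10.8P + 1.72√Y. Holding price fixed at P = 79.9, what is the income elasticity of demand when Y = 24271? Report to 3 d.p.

At P = 79.9, Y = 24271: Q = 217.041.
Holding P constant, ∂Q/∂Y = 1.72/(2√Y) = 0.0055202.
η_Y = (∂Q/∂Y)·(Y/Q) = 0.0055202 × (24271/217.041) = 0.617.

0.617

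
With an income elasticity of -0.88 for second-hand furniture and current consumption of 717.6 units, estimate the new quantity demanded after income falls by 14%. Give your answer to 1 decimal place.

%ΔQ ≈ η × %ΔI = -0.88 × (-14%) = 12.32%.
New Q ≈ 717.6 × (1 + 0.1232) = 806.0.

806.0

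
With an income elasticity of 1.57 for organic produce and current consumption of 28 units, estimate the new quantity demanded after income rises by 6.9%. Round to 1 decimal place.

31.0

%ΔQ ≈ η × %ΔI = 1.57 × 6.9% = 10.833%.
New Q ≈ 28 × (1 + 0.10833) = 31.0.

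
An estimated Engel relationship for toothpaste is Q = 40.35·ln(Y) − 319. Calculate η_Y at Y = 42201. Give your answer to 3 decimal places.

At Y = 42201: Q = 110.736.
dQ/dY = 40.35/Y = 0.000956138 at this income.
η = (dQ/dY)·(Y/Q) = 0.000956138 × (42201/110.736) = 0.364.

0.364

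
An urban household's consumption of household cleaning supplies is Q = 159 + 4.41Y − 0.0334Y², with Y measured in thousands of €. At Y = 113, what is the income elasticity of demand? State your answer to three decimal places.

At Y = 113: Q = 230.8454.
dQ/dY = 4.41 − 0.0668Y = -3.13840.
η = (dQ/dY)·(Y/Q) = -3.13840 × (113/230.8454) = -1.536.

-1.536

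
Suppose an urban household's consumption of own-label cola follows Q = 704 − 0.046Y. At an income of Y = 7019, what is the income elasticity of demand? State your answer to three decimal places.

-0.847

At Y = 7019: Q = 381.126.
dQ/dY = −0.046.
η = (dQ/dY)·(Y/Q) = -0.046 × (7019/381.126) = -0.847.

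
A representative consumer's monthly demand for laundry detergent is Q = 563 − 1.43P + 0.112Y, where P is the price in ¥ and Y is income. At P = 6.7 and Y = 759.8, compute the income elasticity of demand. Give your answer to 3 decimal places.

0.133

At P = 6.7, Y = 759.8: Q = 638.517.
Holding P constant, ∂Q/∂Y = 0.112.
η_Y = (∂Q/∂Y)·(Y/Q) = 0.112 × (759.8/638.517) = 0.133.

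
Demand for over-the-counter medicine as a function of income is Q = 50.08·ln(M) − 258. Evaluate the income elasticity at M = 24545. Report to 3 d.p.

At M = 24545: Q = 248.222.
dQ/dM = 50.08/M = 0.00204033 at this income.
η = (dQ/dM)·(M/Q) = 0.00204033 × (24545/248.222) = 0.202.

0.202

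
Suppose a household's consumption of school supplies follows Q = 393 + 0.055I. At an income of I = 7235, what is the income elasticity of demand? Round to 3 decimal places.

0.503

At I = 7235: Q = 790.925.
dQ/dI = 0.055.
η = (dQ/dI)·(I/Q) = 0.055 × (7235/790.925) = 0.503.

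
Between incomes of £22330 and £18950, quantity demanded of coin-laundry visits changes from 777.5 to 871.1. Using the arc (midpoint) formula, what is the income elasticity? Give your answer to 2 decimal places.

ΔQ = 871.1 − 777.5 = 93.6; midpoint Q̄ = (777.5 + 871.1)/2 = 824.3.
ΔI = 18950 − 22330 = -3380; midpoint Ī = (22330 + 18950)/2 = 20640.
η = (ΔQ/Q̄) ÷ (ΔI/Ī) = (93.6/824.3) ÷ (-3380/20640) = -0.69.

-0.69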